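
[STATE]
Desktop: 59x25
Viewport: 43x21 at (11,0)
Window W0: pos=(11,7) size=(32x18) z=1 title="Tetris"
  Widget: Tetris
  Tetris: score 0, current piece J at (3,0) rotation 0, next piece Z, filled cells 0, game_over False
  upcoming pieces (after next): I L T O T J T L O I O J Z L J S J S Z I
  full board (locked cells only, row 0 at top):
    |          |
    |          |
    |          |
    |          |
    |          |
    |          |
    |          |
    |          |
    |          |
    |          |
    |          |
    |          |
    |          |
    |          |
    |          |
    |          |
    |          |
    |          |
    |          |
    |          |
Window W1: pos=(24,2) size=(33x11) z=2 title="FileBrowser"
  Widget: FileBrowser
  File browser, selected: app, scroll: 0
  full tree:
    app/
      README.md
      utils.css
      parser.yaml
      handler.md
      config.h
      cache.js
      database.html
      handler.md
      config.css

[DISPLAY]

                                           
                                           
             ┏━━━━━━━━━━━━━━━━━━━━━━━━━━━━━
             ┃ FileBrowser                 
             ┠─────────────────────────────
             ┃> [-] app/                   
             ┃    README.md                
┏━━━━━━━━━━━━┃    utils.css                
┃ Tetris     ┃    parser.yaml              
┠────────────┃    handler.md               
┃          │N┃    config.h                 
┃          │▓┃    cache.js                 
┃          │ ┗━━━━━━━━━━━━━━━━━━━━━━━━━━━━━
┃          │                   ┃           
┃          │                   ┃           
┃          │                   ┃           
┃          │Score:             ┃           
┃          │0                  ┃           
┃          │                   ┃           
┃          │                   ┃           
┃          │                   ┃           


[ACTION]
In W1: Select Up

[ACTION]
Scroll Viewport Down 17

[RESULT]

             ┠─────────────────────────────
             ┃> [-] app/                   
             ┃    README.md                
┏━━━━━━━━━━━━┃    utils.css                
┃ Tetris     ┃    parser.yaml              
┠────────────┃    handler.md               
┃          │N┃    config.h                 
┃          │▓┃    cache.js                 
┃          │ ┗━━━━━━━━━━━━━━━━━━━━━━━━━━━━━
┃          │                   ┃           
┃          │                   ┃           
┃          │                   ┃           
┃          │Score:             ┃           
┃          │0                  ┃           
┃          │                   ┃           
┃          │                   ┃           
┃          │                   ┃           
┃          │                   ┃           
┃          │                   ┃           
┃          │                   ┃           
┗━━━━━━━━━━━━━━━━━━━━━━━━━━━━━━┛           


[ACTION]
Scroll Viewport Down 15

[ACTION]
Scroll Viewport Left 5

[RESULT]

                  ┠────────────────────────
                  ┃> [-] app/              
                  ┃    README.md           
     ┏━━━━━━━━━━━━┃    utils.css           
     ┃ Tetris     ┃    parser.yaml         
     ┠────────────┃    handler.md          
     ┃          │N┃    config.h            
     ┃          │▓┃    cache.js            
     ┃          │ ┗━━━━━━━━━━━━━━━━━━━━━━━━
     ┃          │                   ┃      
     ┃          │                   ┃      
     ┃          │                   ┃      
     ┃          │Score:             ┃      
     ┃          │0                  ┃      
     ┃          │                   ┃      
     ┃          │                   ┃      
     ┃          │                   ┃      
     ┃          │                   ┃      
     ┃          │                   ┃      
     ┃          │                   ┃      
     ┗━━━━━━━━━━━━━━━━━━━━━━━━━━━━━━┛      


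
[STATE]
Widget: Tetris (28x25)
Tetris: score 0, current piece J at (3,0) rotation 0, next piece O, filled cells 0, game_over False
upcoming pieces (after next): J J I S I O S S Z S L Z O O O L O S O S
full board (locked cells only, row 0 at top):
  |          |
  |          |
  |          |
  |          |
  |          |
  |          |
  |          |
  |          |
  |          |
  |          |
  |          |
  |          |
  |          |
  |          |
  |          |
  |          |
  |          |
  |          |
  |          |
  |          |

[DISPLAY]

   █      │Next:            
   ███    │▓▓               
          │▓▓               
          │                 
          │                 
          │                 
          │Score:           
          │0                
          │                 
          │                 
          │                 
          │                 
          │                 
          │                 
          │                 
          │                 
          │                 
          │                 
          │                 
          │                 
          │                 
          │                 
          │                 
          │                 
          │                 


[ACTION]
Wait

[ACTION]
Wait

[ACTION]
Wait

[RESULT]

          │Next:            
          │▓▓               
          │▓▓               
   █      │                 
   ███    │                 
          │                 
          │Score:           
          │0                
          │                 
          │                 
          │                 
          │                 
          │                 
          │                 
          │                 
          │                 
          │                 
          │                 
          │                 
          │                 
          │                 
          │                 
          │                 
          │                 
          │                 


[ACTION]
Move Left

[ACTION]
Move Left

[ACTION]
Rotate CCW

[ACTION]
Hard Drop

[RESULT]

    ▓▓    │Next:            
    ▓▓    │█                
          │███              
          │                 
          │                 
          │                 
          │Score:           
          │0                
          │                 
          │                 
          │                 
          │                 
          │                 
          │                 
          │                 
          │                 
          │                 
  █       │                 
  █       │                 
 ██       │                 
          │                 
          │                 
          │                 
          │                 
          │                 


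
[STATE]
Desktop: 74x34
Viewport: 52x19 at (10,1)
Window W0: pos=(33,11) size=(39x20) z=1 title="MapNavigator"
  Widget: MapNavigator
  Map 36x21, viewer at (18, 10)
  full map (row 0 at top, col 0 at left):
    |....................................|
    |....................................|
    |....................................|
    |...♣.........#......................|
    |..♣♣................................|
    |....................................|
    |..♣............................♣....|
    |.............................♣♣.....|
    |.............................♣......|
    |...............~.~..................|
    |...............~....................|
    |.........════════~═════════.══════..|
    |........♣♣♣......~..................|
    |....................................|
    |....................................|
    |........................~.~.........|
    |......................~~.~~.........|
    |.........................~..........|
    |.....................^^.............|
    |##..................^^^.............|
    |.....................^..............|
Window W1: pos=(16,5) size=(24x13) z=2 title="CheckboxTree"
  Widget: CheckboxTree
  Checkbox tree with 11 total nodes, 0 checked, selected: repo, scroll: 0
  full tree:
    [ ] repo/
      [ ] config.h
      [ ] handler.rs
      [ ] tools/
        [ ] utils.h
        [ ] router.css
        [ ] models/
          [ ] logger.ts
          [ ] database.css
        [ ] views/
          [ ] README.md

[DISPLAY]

                                                    
                                                    
                                                    
                                                    
      ┏━━━━━━━━━━━━━━━━━━━━━━┓                      
      ┃ CheckboxTree         ┃                      
      ┠──────────────────────┨                      
      ┃>[ ] repo/            ┃                      
      ┃   [ ] config.h       ┃                      
      ┃   [ ] handler.rs     ┃                      
      ┃   [ ] tools/         ┃━━━━━━━━━━━━━━━━━━━━━━
      ┃     [ ] utils.h      ┃vigator               
      ┃     [ ] router.css   ┃──────────────────────
      ┃     [ ] models/      ┃......................
      ┃       [ ] logger.ts  ┃.......#..............
      ┃       [ ] database.cs┃......................
      ┗━━━━━━━━━━━━━━━━━━━━━━┛......................
                       ┃..♣.........................
                       ┃............................


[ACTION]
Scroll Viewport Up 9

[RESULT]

                                                    
                                                    
                                                    
                                                    
                                                    
      ┏━━━━━━━━━━━━━━━━━━━━━━┓                      
      ┃ CheckboxTree         ┃                      
      ┠──────────────────────┨                      
      ┃>[ ] repo/            ┃                      
      ┃   [ ] config.h       ┃                      
      ┃   [ ] handler.rs     ┃                      
      ┃   [ ] tools/         ┃━━━━━━━━━━━━━━━━━━━━━━
      ┃     [ ] utils.h      ┃vigator               
      ┃     [ ] router.css   ┃──────────────────────
      ┃     [ ] models/      ┃......................
      ┃       [ ] logger.ts  ┃.......#..............
      ┃       [ ] database.cs┃......................
      ┗━━━━━━━━━━━━━━━━━━━━━━┛......................
                       ┃..♣.........................


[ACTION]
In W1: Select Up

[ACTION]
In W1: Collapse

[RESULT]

                                                    
                                                    
                                                    
                                                    
                                                    
      ┏━━━━━━━━━━━━━━━━━━━━━━┓                      
      ┃ CheckboxTree         ┃                      
      ┠──────────────────────┨                      
      ┃>[ ] repo/            ┃                      
      ┃                      ┃                      
      ┃                      ┃                      
      ┃                      ┃━━━━━━━━━━━━━━━━━━━━━━
      ┃                      ┃vigator               
      ┃                      ┃──────────────────────
      ┃                      ┃......................
      ┃                      ┃.......#..............
      ┃                      ┃......................
      ┗━━━━━━━━━━━━━━━━━━━━━━┛......................
                       ┃..♣.........................


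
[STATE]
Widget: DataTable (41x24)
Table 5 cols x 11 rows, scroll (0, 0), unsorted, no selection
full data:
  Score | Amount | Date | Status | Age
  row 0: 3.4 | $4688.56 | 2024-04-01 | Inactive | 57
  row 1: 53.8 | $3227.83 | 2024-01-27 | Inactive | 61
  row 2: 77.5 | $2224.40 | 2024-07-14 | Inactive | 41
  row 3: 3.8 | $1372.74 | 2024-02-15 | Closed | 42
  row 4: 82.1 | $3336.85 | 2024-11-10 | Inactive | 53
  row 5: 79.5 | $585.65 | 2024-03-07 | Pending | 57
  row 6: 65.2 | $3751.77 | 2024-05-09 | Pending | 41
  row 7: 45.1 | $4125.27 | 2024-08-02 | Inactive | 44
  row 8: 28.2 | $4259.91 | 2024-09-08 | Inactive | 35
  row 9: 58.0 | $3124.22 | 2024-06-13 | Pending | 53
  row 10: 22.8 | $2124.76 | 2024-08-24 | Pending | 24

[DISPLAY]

Score│Amount  │Date      │Status  │Age   
─────┼────────┼──────────┼────────┼───   
3.4  │$4688.56│2024-04-01│Inactive│57    
53.8 │$3227.83│2024-01-27│Inactive│61    
77.5 │$2224.40│2024-07-14│Inactive│41    
3.8  │$1372.74│2024-02-15│Closed  │42    
82.1 │$3336.85│2024-11-10│Inactive│53    
79.5 │$585.65 │2024-03-07│Pending │57    
65.2 │$3751.77│2024-05-09│Pending │41    
45.1 │$4125.27│2024-08-02│Inactive│44    
28.2 │$4259.91│2024-09-08│Inactive│35    
58.0 │$3124.22│2024-06-13│Pending │53    
22.8 │$2124.76│2024-08-24│Pending │24    
                                         
                                         
                                         
                                         
                                         
                                         
                                         
                                         
                                         
                                         
                                         


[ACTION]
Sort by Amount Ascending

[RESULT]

Score│Amount ▲│Date      │Status  │Age   
─────┼────────┼──────────┼────────┼───   
79.5 │$585.65 │2024-03-07│Pending │57    
3.8  │$1372.74│2024-02-15│Closed  │42    
22.8 │$2124.76│2024-08-24│Pending │24    
77.5 │$2224.40│2024-07-14│Inactive│41    
58.0 │$3124.22│2024-06-13│Pending │53    
53.8 │$3227.83│2024-01-27│Inactive│61    
82.1 │$3336.85│2024-11-10│Inactive│53    
65.2 │$3751.77│2024-05-09│Pending │41    
45.1 │$4125.27│2024-08-02│Inactive│44    
28.2 │$4259.91│2024-09-08│Inactive│35    
3.4  │$4688.56│2024-04-01│Inactive│57    
                                         
                                         
                                         
                                         
                                         
                                         
                                         
                                         
                                         
                                         
                                         


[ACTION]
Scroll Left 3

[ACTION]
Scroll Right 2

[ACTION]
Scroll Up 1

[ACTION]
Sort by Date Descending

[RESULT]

Score│Amount  │Date     ▼│Status  │Age   
─────┼────────┼──────────┼────────┼───   
82.1 │$3336.85│2024-11-10│Inactive│53    
28.2 │$4259.91│2024-09-08│Inactive│35    
22.8 │$2124.76│2024-08-24│Pending │24    
45.1 │$4125.27│2024-08-02│Inactive│44    
77.5 │$2224.40│2024-07-14│Inactive│41    
58.0 │$3124.22│2024-06-13│Pending │53    
65.2 │$3751.77│2024-05-09│Pending │41    
3.4  │$4688.56│2024-04-01│Inactive│57    
79.5 │$585.65 │2024-03-07│Pending │57    
3.8  │$1372.74│2024-02-15│Closed  │42    
53.8 │$3227.83│2024-01-27│Inactive│61    
                                         
                                         
                                         
                                         
                                         
                                         
                                         
                                         
                                         
                                         
                                         


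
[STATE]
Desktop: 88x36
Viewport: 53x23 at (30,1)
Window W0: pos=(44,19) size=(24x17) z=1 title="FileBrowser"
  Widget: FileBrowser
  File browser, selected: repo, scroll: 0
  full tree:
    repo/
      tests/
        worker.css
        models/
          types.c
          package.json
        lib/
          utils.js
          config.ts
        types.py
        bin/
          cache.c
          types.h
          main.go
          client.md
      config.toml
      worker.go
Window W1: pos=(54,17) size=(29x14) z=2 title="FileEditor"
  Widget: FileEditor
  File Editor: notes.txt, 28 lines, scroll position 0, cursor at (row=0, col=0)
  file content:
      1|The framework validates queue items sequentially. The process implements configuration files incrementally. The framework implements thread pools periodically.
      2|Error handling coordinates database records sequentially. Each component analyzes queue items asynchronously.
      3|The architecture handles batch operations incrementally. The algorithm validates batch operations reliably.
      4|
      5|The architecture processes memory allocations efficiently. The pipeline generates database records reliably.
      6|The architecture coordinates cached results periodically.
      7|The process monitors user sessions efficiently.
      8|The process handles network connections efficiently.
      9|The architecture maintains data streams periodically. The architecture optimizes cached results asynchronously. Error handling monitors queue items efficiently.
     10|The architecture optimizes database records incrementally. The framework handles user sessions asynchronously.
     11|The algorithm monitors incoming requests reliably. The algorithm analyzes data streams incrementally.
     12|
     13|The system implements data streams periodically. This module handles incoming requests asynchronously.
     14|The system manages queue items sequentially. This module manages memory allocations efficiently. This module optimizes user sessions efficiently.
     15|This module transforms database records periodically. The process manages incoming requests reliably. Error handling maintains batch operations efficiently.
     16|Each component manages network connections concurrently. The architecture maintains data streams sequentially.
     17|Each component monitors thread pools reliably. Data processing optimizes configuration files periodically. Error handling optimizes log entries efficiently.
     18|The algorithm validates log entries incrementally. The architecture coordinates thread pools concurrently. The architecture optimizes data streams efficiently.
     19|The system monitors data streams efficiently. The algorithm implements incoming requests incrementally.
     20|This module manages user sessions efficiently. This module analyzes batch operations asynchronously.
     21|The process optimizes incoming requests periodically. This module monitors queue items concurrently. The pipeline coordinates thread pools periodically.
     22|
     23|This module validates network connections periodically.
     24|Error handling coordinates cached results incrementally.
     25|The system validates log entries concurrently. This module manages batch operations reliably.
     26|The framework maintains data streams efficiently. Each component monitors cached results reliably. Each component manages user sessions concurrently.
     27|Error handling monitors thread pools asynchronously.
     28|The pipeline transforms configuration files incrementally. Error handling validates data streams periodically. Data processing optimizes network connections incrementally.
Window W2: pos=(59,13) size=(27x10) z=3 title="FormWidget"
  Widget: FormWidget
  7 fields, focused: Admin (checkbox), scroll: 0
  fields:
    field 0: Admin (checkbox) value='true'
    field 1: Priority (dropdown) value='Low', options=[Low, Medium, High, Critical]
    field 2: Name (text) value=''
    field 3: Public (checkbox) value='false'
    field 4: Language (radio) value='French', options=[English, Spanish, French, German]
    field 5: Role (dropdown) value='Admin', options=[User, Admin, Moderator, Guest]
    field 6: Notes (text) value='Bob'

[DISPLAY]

                                                     
                                                     
                                                     
                                                     
                                                     
                                                     
                                                     
                                                     
                                                     
                                                     
                                                     
                                                     
                             ┏━━━━━━━━━━━━━━━━━━━━━━━
                             ┃ FormWidget            
                             ┠───────────────────────
                             ┃> Admin:      [x]      
                        ┏━━━━┃  Priority:   [Low     
                        ┃ Fil┃  Name:       [        
              ┏━━━━━━━━━┠────┃  Public:     [ ]      
              ┃ FileBrow┃█he ┃  Language:   ( ) Engli
              ┠─────────┃Erro┃  Role:       [Admin   
              ┃> [-] rep┃The ┗━━━━━━━━━━━━━━━━━━━━━━━
              ┃    [+] t┃                          ░┃


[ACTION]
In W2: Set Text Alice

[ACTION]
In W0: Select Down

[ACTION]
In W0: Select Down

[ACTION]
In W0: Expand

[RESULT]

                                                     
                                                     
                                                     
                                                     
                                                     
                                                     
                                                     
                                                     
                                                     
                                                     
                                                     
                                                     
                             ┏━━━━━━━━━━━━━━━━━━━━━━━
                             ┃ FormWidget            
                             ┠───────────────────────
                             ┃> Admin:      [x]      
                        ┏━━━━┃  Priority:   [Low     
                        ┃ Fil┃  Name:       [        
              ┏━━━━━━━━━┠────┃  Public:     [ ]      
              ┃ FileBrow┃█he ┃  Language:   ( ) Engli
              ┠─────────┃Erro┃  Role:       [Admin   
              ┃  [-] rep┃The ┗━━━━━━━━━━━━━━━━━━━━━━━
              ┃    [+] t┃                          ░┃


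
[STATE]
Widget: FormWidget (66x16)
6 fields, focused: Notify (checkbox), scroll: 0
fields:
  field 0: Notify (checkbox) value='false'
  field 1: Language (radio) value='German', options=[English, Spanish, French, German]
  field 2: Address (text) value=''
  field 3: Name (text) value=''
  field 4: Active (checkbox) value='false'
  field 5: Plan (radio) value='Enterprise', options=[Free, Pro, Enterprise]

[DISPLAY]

> Notify:     [ ]                                                 
  Language:   ( ) English  ( ) Spanish  ( ) French  (●) German    
  Address:    [                                                  ]
  Name:       [                                                  ]
  Active:     [ ]                                                 
  Plan:       ( ) Free  ( ) Pro  (●) Enterprise                   
                                                                  
                                                                  
                                                                  
                                                                  
                                                                  
                                                                  
                                                                  
                                                                  
                                                                  
                                                                  


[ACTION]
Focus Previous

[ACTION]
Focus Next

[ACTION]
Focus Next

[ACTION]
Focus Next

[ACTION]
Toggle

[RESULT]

  Notify:     [ ]                                                 
  Language:   ( ) English  ( ) Spanish  ( ) French  (●) German    
> Address:    [                                                  ]
  Name:       [                                                  ]
  Active:     [ ]                                                 
  Plan:       ( ) Free  ( ) Pro  (●) Enterprise                   
                                                                  
                                                                  
                                                                  
                                                                  
                                                                  
                                                                  
                                                                  
                                                                  
                                                                  
                                                                  


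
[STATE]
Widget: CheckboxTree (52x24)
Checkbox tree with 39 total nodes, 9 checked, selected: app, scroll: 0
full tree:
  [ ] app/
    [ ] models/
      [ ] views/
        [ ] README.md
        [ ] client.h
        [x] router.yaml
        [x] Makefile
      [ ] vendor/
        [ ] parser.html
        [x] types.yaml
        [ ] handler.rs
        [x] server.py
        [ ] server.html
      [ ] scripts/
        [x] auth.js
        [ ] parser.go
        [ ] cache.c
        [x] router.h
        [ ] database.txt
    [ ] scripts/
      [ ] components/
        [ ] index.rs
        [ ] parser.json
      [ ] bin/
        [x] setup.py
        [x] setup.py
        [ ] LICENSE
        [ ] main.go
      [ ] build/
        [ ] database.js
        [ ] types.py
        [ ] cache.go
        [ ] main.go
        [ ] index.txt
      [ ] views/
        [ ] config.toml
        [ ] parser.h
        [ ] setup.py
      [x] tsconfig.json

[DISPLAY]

>[-] app/                                           
   [-] models/                                      
     [-] views/                                     
       [ ] README.md                                
       [ ] client.h                                 
       [x] router.yaml                              
       [x] Makefile                                 
     [-] vendor/                                    
       [ ] parser.html                              
       [x] types.yaml                               
       [ ] handler.rs                               
       [x] server.py                                
       [ ] server.html                              
     [-] scripts/                                   
       [x] auth.js                                  
       [ ] parser.go                                
       [ ] cache.c                                  
       [x] router.h                                 
       [ ] database.txt                             
   [-] scripts/                                     
     [ ] components/                                
       [ ] index.rs                                 
       [ ] parser.json                              
     [-] bin/                                       


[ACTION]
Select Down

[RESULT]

 [-] app/                                           
>  [-] models/                                      
     [-] views/                                     
       [ ] README.md                                
       [ ] client.h                                 
       [x] router.yaml                              
       [x] Makefile                                 
     [-] vendor/                                    
       [ ] parser.html                              
       [x] types.yaml                               
       [ ] handler.rs                               
       [x] server.py                                
       [ ] server.html                              
     [-] scripts/                                   
       [x] auth.js                                  
       [ ] parser.go                                
       [ ] cache.c                                  
       [x] router.h                                 
       [ ] database.txt                             
   [-] scripts/                                     
     [ ] components/                                
       [ ] index.rs                                 
       [ ] parser.json                              
     [-] bin/                                       


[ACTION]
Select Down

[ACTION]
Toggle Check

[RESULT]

 [-] app/                                           
   [-] models/                                      
>    [x] views/                                     
       [x] README.md                                
       [x] client.h                                 
       [x] router.yaml                              
       [x] Makefile                                 
     [-] vendor/                                    
       [ ] parser.html                              
       [x] types.yaml                               
       [ ] handler.rs                               
       [x] server.py                                
       [ ] server.html                              
     [-] scripts/                                   
       [x] auth.js                                  
       [ ] parser.go                                
       [ ] cache.c                                  
       [x] router.h                                 
       [ ] database.txt                             
   [-] scripts/                                     
     [ ] components/                                
       [ ] index.rs                                 
       [ ] parser.json                              
     [-] bin/                                       


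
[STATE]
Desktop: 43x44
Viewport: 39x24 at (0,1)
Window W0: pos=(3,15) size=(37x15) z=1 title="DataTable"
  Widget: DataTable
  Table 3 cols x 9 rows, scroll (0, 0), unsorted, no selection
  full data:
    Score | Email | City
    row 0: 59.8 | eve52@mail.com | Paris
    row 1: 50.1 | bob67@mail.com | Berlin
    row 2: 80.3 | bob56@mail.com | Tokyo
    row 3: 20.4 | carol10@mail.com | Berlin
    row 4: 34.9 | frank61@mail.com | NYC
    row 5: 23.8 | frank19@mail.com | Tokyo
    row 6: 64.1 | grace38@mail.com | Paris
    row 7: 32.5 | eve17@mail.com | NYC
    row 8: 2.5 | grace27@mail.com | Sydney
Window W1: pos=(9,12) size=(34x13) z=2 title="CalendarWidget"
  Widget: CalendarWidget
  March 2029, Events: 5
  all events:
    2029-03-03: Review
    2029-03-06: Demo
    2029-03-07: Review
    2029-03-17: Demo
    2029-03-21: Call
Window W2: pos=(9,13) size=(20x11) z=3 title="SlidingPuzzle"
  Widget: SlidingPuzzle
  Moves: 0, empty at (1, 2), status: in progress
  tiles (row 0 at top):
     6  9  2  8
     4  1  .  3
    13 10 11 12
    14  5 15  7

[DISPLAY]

                                       
                                       
                                       
                                       
                                       
                                       
                                       
                                       
                                       
                                       
                                       
         ┏━━━━━━━━━━━━━━━━━━━━━━━━━━━━━
         ┏━━━━━━━━━━━━━━━━━━┓          
         ┃ SlidingPuzzle    ┃──────────
   ┏━━━━━┠──────────────────┨29        
   ┃ Data┃┌────┬────┬────┬──┃u         
   ┠─────┃│  6 │  9 │  2 │  ┃ 4        
   ┃Score┃├────┼────┼────┼──┃ 11       
   ┃─────┃│  4 │  1 │    │  ┃18        
   ┃59.8 ┃├────┼────┼────┼──┃25        
   ┃50.1 ┃│ 13 │ 10 │ 11 │ 1┃          
   ┃80.3 ┃├────┼────┼────┼──┃          
   ┃20.4 ┗━━━━━━━━━━━━━━━━━━┛          
   ┃34.9 ┗━━━━━━━━━━━━━━━━━━━━━━━━━━━━━


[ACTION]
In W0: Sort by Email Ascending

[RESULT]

                                       
                                       
                                       
                                       
                                       
                                       
                                       
                                       
                                       
                                       
                                       
         ┏━━━━━━━━━━━━━━━━━━━━━━━━━━━━━
         ┏━━━━━━━━━━━━━━━━━━┓          
         ┃ SlidingPuzzle    ┃──────────
   ┏━━━━━┠──────────────────┨29        
   ┃ Data┃┌────┬────┬────┬──┃u         
   ┠─────┃│  6 │  9 │  2 │  ┃ 4        
   ┃Score┃├────┼────┼────┼──┃ 11       
   ┃─────┃│  4 │  1 │    │  ┃18        
   ┃80.3 ┃├────┼────┼────┼──┃25        
   ┃50.1 ┃│ 13 │ 10 │ 11 │ 1┃          
   ┃20.4 ┃├────┼────┼────┼──┃          
   ┃32.5 ┗━━━━━━━━━━━━━━━━━━┛          
   ┃59.8 ┗━━━━━━━━━━━━━━━━━━━━━━━━━━━━━


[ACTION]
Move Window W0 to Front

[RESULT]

                                       
                                       
                                       
                                       
                                       
                                       
                                       
                                       
                                       
                                       
                                       
         ┏━━━━━━━━━━━━━━━━━━━━━━━━━━━━━
         ┏━━━━━━━━━━━━━━━━━━┓          
         ┃ SlidingPuzzle    ┃──────────
   ┏━━━━━━━━━━━━━━━━━━━━━━━━━━━━━━━━━━━
   ┃ DataTable                         
   ┠───────────────────────────────────
   ┃Score│Email          ▲│City        
   ┃─────┼────────────────┼──────      
   ┃80.3 │bob56@mail.com  │Tokyo       
   ┃50.1 │bob67@mail.com  │Berlin      
   ┃20.4 │carol10@mail.com│Berlin      
   ┃32.5 │eve17@mail.com  │NYC         
   ┃59.8 │eve52@mail.com  │Paris       


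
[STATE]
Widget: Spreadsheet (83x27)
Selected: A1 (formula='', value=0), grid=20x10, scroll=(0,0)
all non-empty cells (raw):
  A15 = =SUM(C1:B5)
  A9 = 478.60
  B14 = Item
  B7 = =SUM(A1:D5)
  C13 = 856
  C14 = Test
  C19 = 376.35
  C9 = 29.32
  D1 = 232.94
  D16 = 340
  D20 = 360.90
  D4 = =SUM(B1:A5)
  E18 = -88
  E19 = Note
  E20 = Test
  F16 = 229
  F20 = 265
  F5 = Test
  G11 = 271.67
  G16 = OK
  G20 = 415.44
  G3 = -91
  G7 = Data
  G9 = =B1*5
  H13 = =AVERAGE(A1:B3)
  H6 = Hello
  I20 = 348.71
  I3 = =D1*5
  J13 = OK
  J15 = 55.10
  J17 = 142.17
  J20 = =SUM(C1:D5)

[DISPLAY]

A1:                                                                                
       A       B       C       D       E       F       G       H       I       J   
-----------------------------------------------------------------------------------
  1      [0]       0       0  232.94       0       0       0       0       0       
  2        0       0       0       0       0       0       0       0       0       
  3        0       0       0       0       0       0     -91       0 1164.70       
  4        0       0       0       0       0       0       0       0       0       
  5        0       0       0       0       0Test           0       0       0       
  6        0       0       0       0       0       0       0Hello          0       
  7        0  232.94       0       0       0       0Data           0       0       
  8        0       0       0       0       0       0       0       0       0       
  9   478.60       0   29.32       0       0       0       0       0       0       
 10        0       0       0       0       0       0       0       0       0       
 11        0       0       0       0       0       0  271.67       0       0       
 12        0       0       0       0       0       0       0       0       0       
 13        0       0     856       0       0       0       0       0       0OK     
 14        0Item    Test           0       0       0       0       0       0       
 15        0       0       0       0       0       0       0       0       0   55.1
 16        0       0       0     340       0     229OK             0       0       
 17        0       0       0       0       0       0       0       0       0  142.1
 18        0       0       0       0     -88       0       0       0       0       
 19        0       0  376.35       0Note           0       0       0       0       
 20        0       0       0  360.90Test         265  415.44       0  348.71  232.9
                                                                                   
                                                                                   
                                                                                   
                                                                                   


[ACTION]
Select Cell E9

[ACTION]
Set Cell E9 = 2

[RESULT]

E9: 2                                                                              
       A       B       C       D       E       F       G       H       I       J   
-----------------------------------------------------------------------------------
  1        0       0       0  232.94       0       0       0       0       0       
  2        0       0       0       0       0       0       0       0       0       
  3        0       0       0       0       0       0     -91       0 1164.70       
  4        0       0       0       0       0       0       0       0       0       
  5        0       0       0       0       0Test           0       0       0       
  6        0       0       0       0       0       0       0Hello          0       
  7        0  232.94       0       0       0       0Data           0       0       
  8        0       0       0       0       0       0       0       0       0       
  9   478.60       0   29.32       0     [2]       0       0       0       0       
 10        0       0       0       0       0       0       0       0       0       
 11        0       0       0       0       0       0  271.67       0       0       
 12        0       0       0       0       0       0       0       0       0       
 13        0       0     856       0       0       0       0       0       0OK     
 14        0Item    Test           0       0       0       0       0       0       
 15        0       0       0       0       0       0       0       0       0   55.1
 16        0       0       0     340       0     229OK             0       0       
 17        0       0       0       0       0       0       0       0       0  142.1
 18        0       0       0       0     -88       0       0       0       0       
 19        0       0  376.35       0Note           0       0       0       0       
 20        0       0       0  360.90Test         265  415.44       0  348.71  232.9
                                                                                   
                                                                                   
                                                                                   
                                                                                   


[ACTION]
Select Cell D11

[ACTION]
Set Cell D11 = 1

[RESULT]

D11: 1                                                                             
       A       B       C       D       E       F       G       H       I       J   
-----------------------------------------------------------------------------------
  1        0       0       0  232.94       0       0       0       0       0       
  2        0       0       0       0       0       0       0       0       0       
  3        0       0       0       0       0       0     -91       0 1164.70       
  4        0       0       0       0       0       0       0       0       0       
  5        0       0       0       0       0Test           0       0       0       
  6        0       0       0       0       0       0       0Hello          0       
  7        0  232.94       0       0       0       0Data           0       0       
  8        0       0       0       0       0       0       0       0       0       
  9   478.60       0   29.32       0       2       0       0       0       0       
 10        0       0       0       0       0       0       0       0       0       
 11        0       0       0     [1]       0       0  271.67       0       0       
 12        0       0       0       0       0       0       0       0       0       
 13        0       0     856       0       0       0       0       0       0OK     
 14        0Item    Test           0       0       0       0       0       0       
 15        0       0       0       0       0       0       0       0       0   55.1
 16        0       0       0     340       0     229OK             0       0       
 17        0       0       0       0       0       0       0       0       0  142.1
 18        0       0       0       0     -88       0       0       0       0       
 19        0       0  376.35       0Note           0       0       0       0       
 20        0       0       0  360.90Test         265  415.44       0  348.71  232.9
                                                                                   
                                                                                   
                                                                                   
                                                                                   
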